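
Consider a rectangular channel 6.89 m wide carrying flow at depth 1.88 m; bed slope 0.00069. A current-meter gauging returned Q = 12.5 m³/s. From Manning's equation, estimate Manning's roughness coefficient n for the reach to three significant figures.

A = b·y = 6.89 × 1.88 = 12.95 m²
P = b + 2y = 6.89 + 2×1.88 = 10.65 m
R = A/P = 12.95/10.65 = 1.216 m
n = (1/Q)·A·R^(2/3)·S^(1/2) = (1/12.5) × 12.95 × 1.139 × 0.02627 = 0.03102

0.0310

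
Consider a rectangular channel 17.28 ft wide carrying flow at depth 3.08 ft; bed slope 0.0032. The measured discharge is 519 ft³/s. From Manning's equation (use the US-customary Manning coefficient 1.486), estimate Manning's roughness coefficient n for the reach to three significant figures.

A = b·y = 17.28 × 3.08 = 53.22 ft²
P = b + 2y = 17.28 + 2×3.08 = 23.44 ft
R = A/P = 53.22/23.44 = 2.271 ft
n = (1.486/Q)·A·R^(2/3)·S^(1/2) = (1.486/519) × 53.22 × 1.728 × 0.05657 = 0.01489

0.0149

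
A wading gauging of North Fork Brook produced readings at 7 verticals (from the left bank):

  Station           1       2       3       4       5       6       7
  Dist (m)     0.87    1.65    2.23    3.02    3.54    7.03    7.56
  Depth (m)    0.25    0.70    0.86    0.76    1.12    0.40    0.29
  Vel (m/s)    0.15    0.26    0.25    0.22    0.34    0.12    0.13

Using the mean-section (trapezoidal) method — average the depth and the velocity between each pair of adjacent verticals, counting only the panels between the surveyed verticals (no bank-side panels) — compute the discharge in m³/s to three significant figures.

Panel 1-2: Δb = 0.78 m, d̄ = (0.25+0.70)/2 = 0.475, v̄ = (0.15+0.26)/2 = 0.205 → q = 0.78×0.475×0.205 = 0.07595 m³/s
Panel 2-3: Δb = 0.58 m, d̄ = (0.70+0.86)/2 = 0.78, v̄ = (0.26+0.25)/2 = 0.255 → q = 0.58×0.78×0.255 = 0.1154 m³/s
Panel 3-4: Δb = 0.79 m, d̄ = (0.86+0.76)/2 = 0.81, v̄ = (0.25+0.22)/2 = 0.235 → q = 0.79×0.81×0.235 = 0.1504 m³/s
Panel 4-5: Δb = 0.52 m, d̄ = (0.76+1.12)/2 = 0.94, v̄ = (0.22+0.34)/2 = 0.28 → q = 0.52×0.94×0.28 = 0.1369 m³/s
Panel 5-6: Δb = 3.49 m, d̄ = (1.12+0.40)/2 = 0.76, v̄ = (0.34+0.12)/2 = 0.23 → q = 3.49×0.76×0.23 = 0.6101 m³/s
Panel 6-7: Δb = 0.53 m, d̄ = (0.40+0.29)/2 = 0.345, v̄ = (0.12+0.13)/2 = 0.125 → q = 0.53×0.345×0.125 = 0.02286 m³/s
Q = Σ q = 1.111 m³/s

1.11 m³/s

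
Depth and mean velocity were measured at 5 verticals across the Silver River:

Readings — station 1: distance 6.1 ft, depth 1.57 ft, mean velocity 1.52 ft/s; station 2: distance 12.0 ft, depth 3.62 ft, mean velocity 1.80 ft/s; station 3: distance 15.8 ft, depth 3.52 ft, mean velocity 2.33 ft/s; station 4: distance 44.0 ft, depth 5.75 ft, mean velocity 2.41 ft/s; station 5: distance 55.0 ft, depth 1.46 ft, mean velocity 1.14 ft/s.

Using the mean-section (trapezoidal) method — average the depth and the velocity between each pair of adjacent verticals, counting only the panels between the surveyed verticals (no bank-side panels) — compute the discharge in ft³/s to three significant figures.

Panel 1-2: Δb = 5.9 ft, d̄ = (1.57+3.62)/2 = 2.595, v̄ = (1.52+1.80)/2 = 1.66 → q = 5.9×2.595×1.66 = 25.42 ft³/s
Panel 2-3: Δb = 3.8 ft, d̄ = (3.62+3.52)/2 = 3.57, v̄ = (1.80+2.33)/2 = 2.065 → q = 3.8×3.57×2.065 = 28.01 ft³/s
Panel 3-4: Δb = 28.2 ft, d̄ = (3.52+5.75)/2 = 4.635, v̄ = (2.33+2.41)/2 = 2.37 → q = 28.2×4.635×2.37 = 309.8 ft³/s
Panel 4-5: Δb = 11 ft, d̄ = (5.75+1.46)/2 = 3.605, v̄ = (2.41+1.14)/2 = 1.775 → q = 11×3.605×1.775 = 70.39 ft³/s
Q = Σ q = 433.6 ft³/s

434 ft³/s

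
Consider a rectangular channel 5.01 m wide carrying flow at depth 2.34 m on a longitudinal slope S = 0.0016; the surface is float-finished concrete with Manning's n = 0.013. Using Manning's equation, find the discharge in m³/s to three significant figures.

41.0 m³/s

A = b·y = 5.01 × 2.34 = 11.72 m²
P = b + 2y = 5.01 + 2×2.34 = 9.690 m
R = A/P = 11.72/9.690 = 1.210 m
Q = (1/n)·A·R^(2/3)·S^(1/2) = (1/0.013) × 11.72 × 1.210^(2/3) × 0.0016^(1/2) = 40.96 m³/s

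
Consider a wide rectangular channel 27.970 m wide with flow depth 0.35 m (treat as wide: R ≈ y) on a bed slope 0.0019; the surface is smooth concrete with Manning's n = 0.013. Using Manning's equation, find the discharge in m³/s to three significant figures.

16.3 m³/s

A = b·y = 27.970 × 0.35 = 9.790 m²
Wide channel: R ≈ y = 0.35 m
Q = (1/n)·A·R^(2/3)·S^(1/2) = (1/0.013) × 9.790 × 0.3500^(2/3) × 0.0019^(1/2) = 16.30 m³/s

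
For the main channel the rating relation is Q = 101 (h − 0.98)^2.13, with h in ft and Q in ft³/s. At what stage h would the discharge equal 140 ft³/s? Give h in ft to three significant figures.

h − h₀ = (Q/C)^(1/b) = (140/101)^(1/2.13) = 1.166 ft
h = 0.98 + 1.166 = 2.146 ft

2.15 ft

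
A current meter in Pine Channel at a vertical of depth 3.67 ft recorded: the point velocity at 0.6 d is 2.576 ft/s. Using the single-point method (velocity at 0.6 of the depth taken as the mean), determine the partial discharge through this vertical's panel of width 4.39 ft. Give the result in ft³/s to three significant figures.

41.5 ft³/s

v̄ = v₀.₆ = 2.576 ft/s
q = v̄ × d × w = 2.576 × 3.67 × 4.39 = 41.50 ft³/s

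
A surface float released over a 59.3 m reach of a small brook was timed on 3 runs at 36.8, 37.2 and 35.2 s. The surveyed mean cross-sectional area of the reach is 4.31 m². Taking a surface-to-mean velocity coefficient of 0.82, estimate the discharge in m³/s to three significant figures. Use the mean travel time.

5.76 m³/s

t̄ = (36.8 + 37.2 + 35.2) / 3 = 36.4 s
v_surface = L / t̄ = 59.3 / 36.4 = 1.629 m/s
v_mean = 0.82 × 1.629 = 1.336 m/s
Q = A × v_mean = 4.31 × 1.336 = 5.758 m³/s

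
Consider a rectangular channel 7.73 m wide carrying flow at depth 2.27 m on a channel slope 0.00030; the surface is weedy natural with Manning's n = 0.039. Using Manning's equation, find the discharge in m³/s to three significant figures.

A = b·y = 7.73 × 2.27 = 17.55 m²
P = b + 2y = 7.73 + 2×2.27 = 12.27 m
R = A/P = 17.55/12.27 = 1.430 m
Q = (1/n)·A·R^(2/3)·S^(1/2) = (1/0.039) × 17.55 × 1.430^(2/3) × 0.00030^(1/2) = 9.892 m³/s

9.89 m³/s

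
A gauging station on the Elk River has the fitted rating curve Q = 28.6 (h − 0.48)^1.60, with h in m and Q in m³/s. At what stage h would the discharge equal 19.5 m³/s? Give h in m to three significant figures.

1.27 m

h − h₀ = (Q/C)^(1/b) = (19.5/28.6)^(1/1.60) = 0.7871 m
h = 0.48 + 0.7871 = 1.267 m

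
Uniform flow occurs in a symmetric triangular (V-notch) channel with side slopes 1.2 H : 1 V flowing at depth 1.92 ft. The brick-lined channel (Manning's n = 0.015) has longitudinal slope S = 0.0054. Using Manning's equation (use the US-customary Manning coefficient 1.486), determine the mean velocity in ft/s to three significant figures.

5.94 ft/s

A = z·y² = 1.2×1.92² = 4.424 ft²
P = 2y√(1+z²) = 2×1.92×√(1+1.2²) = 5.998 ft
R = A/P = 4.424/5.998 = 0.7375 ft
Q = (1.486/n)·A·R^(2/3)·S^(1/2) = (1.486/0.015) × 4.424 × 0.7375^(2/3) × 0.0054^(1/2) = 26.29 ft³/s
V = Q/A = 26.29/4.424 = 5.942 ft/s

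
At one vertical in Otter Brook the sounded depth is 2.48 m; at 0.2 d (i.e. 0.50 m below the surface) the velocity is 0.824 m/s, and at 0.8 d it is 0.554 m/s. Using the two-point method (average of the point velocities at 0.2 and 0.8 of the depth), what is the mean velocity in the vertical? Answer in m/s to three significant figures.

v̄ = (0.824 + 0.554) / 2 = 0.6890 m/s

0.689 m/s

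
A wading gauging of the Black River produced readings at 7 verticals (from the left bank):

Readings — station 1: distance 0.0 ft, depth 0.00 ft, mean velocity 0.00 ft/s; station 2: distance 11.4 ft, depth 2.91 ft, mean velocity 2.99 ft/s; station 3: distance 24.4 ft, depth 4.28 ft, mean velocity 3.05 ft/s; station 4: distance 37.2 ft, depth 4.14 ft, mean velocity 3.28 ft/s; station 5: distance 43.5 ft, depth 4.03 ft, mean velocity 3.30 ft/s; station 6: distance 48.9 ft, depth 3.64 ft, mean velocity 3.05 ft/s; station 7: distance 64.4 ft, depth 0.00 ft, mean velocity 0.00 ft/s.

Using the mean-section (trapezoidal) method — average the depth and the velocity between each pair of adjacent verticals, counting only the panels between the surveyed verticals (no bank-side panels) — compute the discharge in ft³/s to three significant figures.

Panel 1-2: Δb = 11.4 ft, d̄ = (0.00+2.91)/2 = 1.455, v̄ = (0.00+2.99)/2 = 1.495 → q = 11.4×1.455×1.495 = 24.80 ft³/s
Panel 2-3: Δb = 13 ft, d̄ = (2.91+4.28)/2 = 3.595, v̄ = (2.99+3.05)/2 = 3.02 → q = 13×3.595×3.02 = 141.1 ft³/s
Panel 3-4: Δb = 12.8 ft, d̄ = (4.28+4.14)/2 = 4.21, v̄ = (3.05+3.28)/2 = 3.165 → q = 12.8×4.21×3.165 = 170.6 ft³/s
Panel 4-5: Δb = 6.3 ft, d̄ = (4.14+4.03)/2 = 4.085, v̄ = (3.28+3.30)/2 = 3.29 → q = 6.3×4.085×3.29 = 84.67 ft³/s
Panel 5-6: Δb = 5.4 ft, d̄ = (4.03+3.64)/2 = 3.835, v̄ = (3.30+3.05)/2 = 3.175 → q = 5.4×3.835×3.175 = 65.75 ft³/s
Panel 6-7: Δb = 15.5 ft, d̄ = (3.64+0.00)/2 = 1.82, v̄ = (3.05+0.00)/2 = 1.525 → q = 15.5×1.82×1.525 = 43.02 ft³/s
Q = Σ q = 529.9 ft³/s

530 ft³/s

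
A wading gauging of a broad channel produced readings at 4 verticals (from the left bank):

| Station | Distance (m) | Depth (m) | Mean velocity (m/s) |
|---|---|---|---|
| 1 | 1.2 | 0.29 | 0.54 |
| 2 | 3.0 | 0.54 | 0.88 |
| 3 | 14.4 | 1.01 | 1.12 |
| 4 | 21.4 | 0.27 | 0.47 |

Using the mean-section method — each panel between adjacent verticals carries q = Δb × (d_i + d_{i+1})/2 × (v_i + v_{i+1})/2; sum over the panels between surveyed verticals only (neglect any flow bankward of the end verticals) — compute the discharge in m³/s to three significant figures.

12.9 m³/s

Panel 1-2: Δb = 1.8 m, d̄ = (0.29+0.54)/2 = 0.415, v̄ = (0.54+0.88)/2 = 0.71 → q = 1.8×0.415×0.71 = 0.5304 m³/s
Panel 2-3: Δb = 11.4 m, d̄ = (0.54+1.01)/2 = 0.775, v̄ = (0.88+1.12)/2 = 1 → q = 11.4×0.775×1 = 8.835 m³/s
Panel 3-4: Δb = 7 m, d̄ = (1.01+0.27)/2 = 0.64, v̄ = (1.12+0.47)/2 = 0.795 → q = 7×0.64×0.795 = 3.562 m³/s
Q = Σ q = 12.93 m³/s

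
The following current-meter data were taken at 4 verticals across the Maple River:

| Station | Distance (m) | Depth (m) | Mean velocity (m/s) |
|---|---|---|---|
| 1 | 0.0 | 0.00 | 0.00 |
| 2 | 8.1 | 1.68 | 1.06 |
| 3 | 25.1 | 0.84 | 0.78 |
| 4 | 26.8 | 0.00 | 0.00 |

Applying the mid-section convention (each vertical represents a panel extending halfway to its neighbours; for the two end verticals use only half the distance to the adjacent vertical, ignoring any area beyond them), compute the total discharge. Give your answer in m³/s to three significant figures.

28.5 m³/s

w_2 = (25.1 − 0.0)/2 = 12.55 m; q_2 = 1.06 × 1.68 × 12.55 = 22.35 m³/s
w_3 = (26.8 − 8.1)/2 = 9.35 m; q_3 = 0.78 × 0.84 × 9.35 = 6.126 m³/s
Stations 1, 4 contribute zero (depth or velocity is 0).
Q = Σ qᵢ = 28.48 m³/s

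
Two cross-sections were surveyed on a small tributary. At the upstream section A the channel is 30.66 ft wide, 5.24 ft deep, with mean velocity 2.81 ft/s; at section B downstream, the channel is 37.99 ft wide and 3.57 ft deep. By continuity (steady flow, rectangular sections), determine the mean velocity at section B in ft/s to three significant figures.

Q = A₁V₁ = (30.66×5.24) × 2.81 = 451.5 ft³/s
A₂ = 37.99 × 3.57 = 135.6 ft²
V₂ = Q/A₂ = 451.5/135.6 = 3.329 ft/s

3.33 ft/s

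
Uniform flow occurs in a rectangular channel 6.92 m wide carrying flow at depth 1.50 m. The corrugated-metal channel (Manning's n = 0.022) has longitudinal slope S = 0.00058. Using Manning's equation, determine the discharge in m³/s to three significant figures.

A = b·y = 6.92 × 1.50 = 10.38 m²
P = b + 2y = 6.92 + 2×1.50 = 9.920 m
R = A/P = 10.38/9.920 = 1.046 m
Q = (1/n)·A·R^(2/3)·S^(1/2) = (1/0.022) × 10.38 × 1.046^(2/3) × 0.00058^(1/2) = 11.71 m³/s

11.7 m³/s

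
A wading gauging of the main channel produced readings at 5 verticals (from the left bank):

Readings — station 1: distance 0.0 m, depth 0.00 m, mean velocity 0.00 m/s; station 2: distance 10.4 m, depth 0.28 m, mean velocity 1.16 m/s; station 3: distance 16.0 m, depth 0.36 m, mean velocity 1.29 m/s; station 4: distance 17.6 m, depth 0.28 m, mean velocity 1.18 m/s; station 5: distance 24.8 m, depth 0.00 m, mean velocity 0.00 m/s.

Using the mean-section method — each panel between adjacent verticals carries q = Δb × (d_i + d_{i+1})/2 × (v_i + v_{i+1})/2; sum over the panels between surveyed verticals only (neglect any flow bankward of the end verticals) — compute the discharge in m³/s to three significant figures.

Panel 1-2: Δb = 10.4 m, d̄ = (0.00+0.28)/2 = 0.14, v̄ = (0.00+1.16)/2 = 0.58 → q = 10.4×0.14×0.58 = 0.8445 m³/s
Panel 2-3: Δb = 5.6 m, d̄ = (0.28+0.36)/2 = 0.32, v̄ = (1.16+1.29)/2 = 1.225 → q = 5.6×0.32×1.225 = 2.195 m³/s
Panel 3-4: Δb = 1.6 m, d̄ = (0.36+0.28)/2 = 0.32, v̄ = (1.29+1.18)/2 = 1.235 → q = 1.6×0.32×1.235 = 0.6323 m³/s
Panel 4-5: Δb = 7.2 m, d̄ = (0.28+0.00)/2 = 0.14, v̄ = (1.18+0.00)/2 = 0.59 → q = 7.2×0.14×0.59 = 0.5947 m³/s
Q = Σ q = 4.267 m³/s

4.27 m³/s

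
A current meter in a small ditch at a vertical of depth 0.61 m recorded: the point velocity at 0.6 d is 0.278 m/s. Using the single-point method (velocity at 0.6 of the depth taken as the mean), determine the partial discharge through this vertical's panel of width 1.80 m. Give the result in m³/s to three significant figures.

0.305 m³/s

v̄ = v₀.₆ = 0.278 m/s
q = v̄ × d × w = 0.2780 × 0.61 × 1.80 = 0.3052 m³/s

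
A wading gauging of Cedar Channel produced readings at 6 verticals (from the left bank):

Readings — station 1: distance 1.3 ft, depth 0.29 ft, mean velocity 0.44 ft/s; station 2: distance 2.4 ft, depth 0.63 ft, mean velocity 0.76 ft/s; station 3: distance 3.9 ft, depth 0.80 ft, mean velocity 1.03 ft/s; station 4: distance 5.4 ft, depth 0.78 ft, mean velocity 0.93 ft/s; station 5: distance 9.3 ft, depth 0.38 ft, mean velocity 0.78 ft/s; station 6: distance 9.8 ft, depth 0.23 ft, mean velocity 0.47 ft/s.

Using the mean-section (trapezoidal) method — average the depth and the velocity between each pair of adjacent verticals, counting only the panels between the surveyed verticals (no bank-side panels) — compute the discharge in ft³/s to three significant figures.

Panel 1-2: Δb = 1.1 ft, d̄ = (0.29+0.63)/2 = 0.46, v̄ = (0.44+0.76)/2 = 0.6 → q = 1.1×0.46×0.6 = 0.3036 ft³/s
Panel 2-3: Δb = 1.5 ft, d̄ = (0.63+0.80)/2 = 0.715, v̄ = (0.76+1.03)/2 = 0.895 → q = 1.5×0.715×0.895 = 0.9599 ft³/s
Panel 3-4: Δb = 1.5 ft, d̄ = (0.80+0.78)/2 = 0.79, v̄ = (1.03+0.93)/2 = 0.98 → q = 1.5×0.79×0.98 = 1.161 ft³/s
Panel 4-5: Δb = 3.9 ft, d̄ = (0.78+0.38)/2 = 0.58, v̄ = (0.93+0.78)/2 = 0.855 → q = 3.9×0.58×0.855 = 1.934 ft³/s
Panel 5-6: Δb = 0.5 ft, d̄ = (0.38+0.23)/2 = 0.305, v̄ = (0.78+0.47)/2 = 0.625 → q = 0.5×0.305×0.625 = 0.09531 ft³/s
Q = Σ q = 4.454 ft³/s

4.45 ft³/s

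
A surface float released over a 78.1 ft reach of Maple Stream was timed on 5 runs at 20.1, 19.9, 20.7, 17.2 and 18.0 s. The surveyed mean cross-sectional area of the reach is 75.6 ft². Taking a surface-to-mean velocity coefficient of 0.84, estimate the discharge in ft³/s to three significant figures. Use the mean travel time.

t̄ = (20.1 + 19.9 + 20.7 + 17.2 + 18.0) / 5 = 19.18 s
v_surface = L / t̄ = 78.1 / 19.18 = 4.072 ft/s
v_mean = 0.84 × 4.072 = 3.420 ft/s
Q = A × v_mean = 75.6 × 3.420 = 258.6 ft³/s

259 ft³/s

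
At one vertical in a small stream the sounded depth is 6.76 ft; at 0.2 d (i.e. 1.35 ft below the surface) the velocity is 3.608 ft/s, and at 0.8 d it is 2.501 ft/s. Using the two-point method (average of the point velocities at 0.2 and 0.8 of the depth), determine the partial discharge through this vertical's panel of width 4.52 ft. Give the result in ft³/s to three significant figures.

93.3 ft³/s

v̄ = (3.608 + 2.501) / 2 = 3.055 ft/s
q = v̄ × d × w = 3.055 × 6.76 × 4.52 = 93.33 ft³/s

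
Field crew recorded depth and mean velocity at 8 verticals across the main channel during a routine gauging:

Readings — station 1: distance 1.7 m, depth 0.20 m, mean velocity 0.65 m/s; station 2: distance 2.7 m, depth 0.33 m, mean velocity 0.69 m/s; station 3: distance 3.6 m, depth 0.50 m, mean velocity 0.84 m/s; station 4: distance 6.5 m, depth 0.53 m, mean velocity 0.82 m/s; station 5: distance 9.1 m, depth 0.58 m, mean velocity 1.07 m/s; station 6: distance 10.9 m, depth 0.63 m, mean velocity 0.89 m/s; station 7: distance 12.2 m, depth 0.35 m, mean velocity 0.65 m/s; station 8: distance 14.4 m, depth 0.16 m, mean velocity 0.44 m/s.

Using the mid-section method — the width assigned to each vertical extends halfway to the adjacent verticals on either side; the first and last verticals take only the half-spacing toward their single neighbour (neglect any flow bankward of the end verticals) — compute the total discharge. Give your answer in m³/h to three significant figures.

17900 m³/h

w_1 = (2.7 − 1.7)/2 = 0.5 m; q_1 = 0.65 × 0.20 × 0.5 = 0.06500 m³/s
w_2 = (3.6 − 1.7)/2 = 0.95 m; q_2 = 0.69 × 0.33 × 0.95 = 0.2163 m³/s
w_3 = (6.5 − 2.7)/2 = 1.9 m; q_3 = 0.84 × 0.50 × 1.9 = 0.7980 m³/s
w_4 = (9.1 − 3.6)/2 = 2.75 m; q_4 = 0.82 × 0.53 × 2.75 = 1.195 m³/s
w_5 = (10.9 − 6.5)/2 = 2.2 m; q_5 = 1.07 × 0.58 × 2.2 = 1.365 m³/s
w_6 = (12.2 − 9.1)/2 = 1.55 m; q_6 = 0.89 × 0.63 × 1.55 = 0.8691 m³/s
w_7 = (14.4 − 10.9)/2 = 1.75 m; q_7 = 0.65 × 0.35 × 1.75 = 0.3981 m³/s
w_8 = (14.4 − 12.2)/2 = 1.1 m; q_8 = 0.44 × 0.16 × 1.1 = 0.07744 m³/s
Q = Σ qᵢ = 4.984 m³/s
= 4.984 × 3600 = 17940 m³/h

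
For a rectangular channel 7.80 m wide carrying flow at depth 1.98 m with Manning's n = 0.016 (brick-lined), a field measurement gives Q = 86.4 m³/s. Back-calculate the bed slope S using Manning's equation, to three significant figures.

A = b·y = 7.80 × 1.98 = 15.44 m²
P = b + 2y = 7.80 + 2×1.98 = 11.76 m
R = A/P = 15.44/11.76 = 1.313 m
S = (Q·n / (1·A·R^(2/3)))² = (86.4×0.016 / (1×15.44×1.199))² = 0.005571

0.00557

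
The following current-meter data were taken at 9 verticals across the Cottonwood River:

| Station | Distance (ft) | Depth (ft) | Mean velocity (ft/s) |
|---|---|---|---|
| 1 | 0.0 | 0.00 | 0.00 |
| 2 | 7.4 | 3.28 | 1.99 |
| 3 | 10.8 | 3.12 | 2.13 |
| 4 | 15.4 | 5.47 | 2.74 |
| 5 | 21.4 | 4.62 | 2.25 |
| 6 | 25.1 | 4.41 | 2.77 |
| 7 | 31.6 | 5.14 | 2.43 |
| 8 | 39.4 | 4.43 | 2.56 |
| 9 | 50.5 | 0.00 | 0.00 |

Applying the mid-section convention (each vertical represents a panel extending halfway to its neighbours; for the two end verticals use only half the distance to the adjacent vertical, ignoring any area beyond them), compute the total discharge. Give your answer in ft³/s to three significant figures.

w_2 = (10.8 − 0.0)/2 = 5.4 ft; q_2 = 1.99 × 3.28 × 5.4 = 35.25 ft³/s
w_3 = (15.4 − 7.4)/2 = 4 ft; q_3 = 2.13 × 3.12 × 4 = 26.58 ft³/s
w_4 = (21.4 − 10.8)/2 = 5.3 ft; q_4 = 2.74 × 5.47 × 5.3 = 79.44 ft³/s
w_5 = (25.1 − 15.4)/2 = 4.85 ft; q_5 = 2.25 × 4.62 × 4.85 = 50.42 ft³/s
w_6 = (31.6 − 21.4)/2 = 5.1 ft; q_6 = 2.77 × 4.41 × 5.1 = 62.30 ft³/s
w_7 = (39.4 − 25.1)/2 = 7.15 ft; q_7 = 2.43 × 5.14 × 7.15 = 89.30 ft³/s
w_8 = (50.5 − 31.6)/2 = 9.45 ft; q_8 = 2.56 × 4.43 × 9.45 = 107.2 ft³/s
Stations 1, 9 contribute zero (depth or velocity is 0).
Q = Σ qᵢ = 450.5 ft³/s

450 ft³/s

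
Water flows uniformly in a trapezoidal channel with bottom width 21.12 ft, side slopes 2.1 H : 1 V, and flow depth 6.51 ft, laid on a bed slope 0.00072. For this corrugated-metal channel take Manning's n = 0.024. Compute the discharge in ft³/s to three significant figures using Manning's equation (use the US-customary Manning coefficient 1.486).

A = (b + z·y)·y = (21.12 + 2.1×6.51)×6.51 = 226.5 ft²
P = b + 2y√(1+z²) = 21.12 + 2×6.51×√(1+2.1²) = 51.40 ft
R = A/P = 226.5/51.40 = 4.406 ft
Q = (1.486/n)·A·R^(2/3)·S^(1/2) = (1.486/0.024) × 226.5 × 4.406^(2/3) × 0.00072^(1/2) = 1011 ft³/s

1010 ft³/s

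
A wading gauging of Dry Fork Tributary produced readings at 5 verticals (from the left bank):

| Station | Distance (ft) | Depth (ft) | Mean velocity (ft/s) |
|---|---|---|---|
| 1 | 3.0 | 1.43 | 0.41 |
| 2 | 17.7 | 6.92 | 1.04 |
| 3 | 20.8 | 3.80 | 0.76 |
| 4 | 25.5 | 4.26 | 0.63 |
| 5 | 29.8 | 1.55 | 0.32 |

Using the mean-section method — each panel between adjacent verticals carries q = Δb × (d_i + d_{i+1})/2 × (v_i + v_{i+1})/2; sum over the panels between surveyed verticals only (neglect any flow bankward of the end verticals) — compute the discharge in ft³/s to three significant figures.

Panel 1-2: Δb = 14.7 ft, d̄ = (1.43+6.92)/2 = 4.175, v̄ = (0.41+1.04)/2 = 0.725 → q = 14.7×4.175×0.725 = 44.50 ft³/s
Panel 2-3: Δb = 3.1 ft, d̄ = (6.92+3.80)/2 = 5.36, v̄ = (1.04+0.76)/2 = 0.9 → q = 3.1×5.36×0.9 = 14.95 ft³/s
Panel 3-4: Δb = 4.7 ft, d̄ = (3.80+4.26)/2 = 4.03, v̄ = (0.76+0.63)/2 = 0.695 → q = 4.7×4.03×0.695 = 13.16 ft³/s
Panel 4-5: Δb = 4.3 ft, d̄ = (4.26+1.55)/2 = 2.905, v̄ = (0.63+0.32)/2 = 0.475 → q = 4.3×2.905×0.475 = 5.933 ft³/s
Q = Σ q = 78.55 ft³/s

78.5 ft³/s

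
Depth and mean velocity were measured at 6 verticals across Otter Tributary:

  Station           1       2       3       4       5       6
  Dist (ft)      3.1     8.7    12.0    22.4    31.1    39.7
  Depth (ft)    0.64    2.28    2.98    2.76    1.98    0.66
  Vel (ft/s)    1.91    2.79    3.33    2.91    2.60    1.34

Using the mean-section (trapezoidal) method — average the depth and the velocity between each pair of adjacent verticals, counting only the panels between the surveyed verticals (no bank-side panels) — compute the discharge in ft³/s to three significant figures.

218 ft³/s

Panel 1-2: Δb = 5.6 ft, d̄ = (0.64+2.28)/2 = 1.46, v̄ = (1.91+2.79)/2 = 2.35 → q = 5.6×1.46×2.35 = 19.21 ft³/s
Panel 2-3: Δb = 3.3 ft, d̄ = (2.28+2.98)/2 = 2.63, v̄ = (2.79+3.33)/2 = 3.06 → q = 3.3×2.63×3.06 = 26.56 ft³/s
Panel 3-4: Δb = 10.4 ft, d̄ = (2.98+2.76)/2 = 2.87, v̄ = (3.33+2.91)/2 = 3.12 → q = 10.4×2.87×3.12 = 93.13 ft³/s
Panel 4-5: Δb = 8.7 ft, d̄ = (2.76+1.98)/2 = 2.37, v̄ = (2.91+2.60)/2 = 2.755 → q = 8.7×2.37×2.755 = 56.81 ft³/s
Panel 5-6: Δb = 8.6 ft, d̄ = (1.98+0.66)/2 = 1.32, v̄ = (2.60+1.34)/2 = 1.97 → q = 8.6×1.32×1.97 = 22.36 ft³/s
Q = Σ q = 218.1 ft³/s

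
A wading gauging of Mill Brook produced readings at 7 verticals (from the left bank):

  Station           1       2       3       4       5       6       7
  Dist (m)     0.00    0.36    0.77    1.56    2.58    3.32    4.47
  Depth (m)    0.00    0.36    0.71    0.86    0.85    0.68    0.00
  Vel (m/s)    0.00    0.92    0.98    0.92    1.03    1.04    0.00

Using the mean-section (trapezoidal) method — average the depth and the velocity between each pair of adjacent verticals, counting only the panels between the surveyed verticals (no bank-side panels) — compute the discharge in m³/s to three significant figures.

2.47 m³/s

Panel 1-2: Δb = 0.36 m, d̄ = (0.00+0.36)/2 = 0.18, v̄ = (0.00+0.92)/2 = 0.46 → q = 0.36×0.18×0.46 = 0.02981 m³/s
Panel 2-3: Δb = 0.41 m, d̄ = (0.36+0.71)/2 = 0.535, v̄ = (0.92+0.98)/2 = 0.95 → q = 0.41×0.535×0.95 = 0.2084 m³/s
Panel 3-4: Δb = 0.79 m, d̄ = (0.71+0.86)/2 = 0.785, v̄ = (0.98+0.92)/2 = 0.95 → q = 0.79×0.785×0.95 = 0.5891 m³/s
Panel 4-5: Δb = 1.02 m, d̄ = (0.86+0.85)/2 = 0.855, v̄ = (0.92+1.03)/2 = 0.975 → q = 1.02×0.855×0.975 = 0.8503 m³/s
Panel 5-6: Δb = 0.74 m, d̄ = (0.85+0.68)/2 = 0.765, v̄ = (1.03+1.04)/2 = 1.035 → q = 0.74×0.765×1.035 = 0.5859 m³/s
Panel 6-7: Δb = 1.15 m, d̄ = (0.68+0.00)/2 = 0.34, v̄ = (1.04+0.00)/2 = 0.52 → q = 1.15×0.34×0.52 = 0.2033 m³/s
Q = Σ q = 2.467 m³/s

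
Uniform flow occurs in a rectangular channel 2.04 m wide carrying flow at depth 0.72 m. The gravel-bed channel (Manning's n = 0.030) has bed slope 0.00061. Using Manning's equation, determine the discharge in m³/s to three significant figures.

0.680 m³/s

A = b·y = 2.04 × 0.72 = 1.469 m²
P = b + 2y = 2.04 + 2×0.72 = 3.480 m
R = A/P = 1.469/3.480 = 0.4221 m
Q = (1/n)·A·R^(2/3)·S^(1/2) = (1/0.030) × 1.469 × 0.4221^(2/3) × 0.00061^(1/2) = 0.6804 m³/s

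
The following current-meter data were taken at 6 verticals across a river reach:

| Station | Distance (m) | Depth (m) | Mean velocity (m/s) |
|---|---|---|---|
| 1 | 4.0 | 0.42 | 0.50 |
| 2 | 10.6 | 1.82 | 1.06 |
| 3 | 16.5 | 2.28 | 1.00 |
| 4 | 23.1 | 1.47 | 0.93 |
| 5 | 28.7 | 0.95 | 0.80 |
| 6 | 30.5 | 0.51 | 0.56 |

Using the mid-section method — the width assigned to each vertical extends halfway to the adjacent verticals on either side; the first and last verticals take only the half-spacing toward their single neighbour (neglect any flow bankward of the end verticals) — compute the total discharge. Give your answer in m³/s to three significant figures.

w_1 = (10.6 − 4.0)/2 = 3.3 m; q_1 = 0.50 × 0.42 × 3.3 = 0.6930 m³/s
w_2 = (16.5 − 4.0)/2 = 6.25 m; q_2 = 1.06 × 1.82 × 6.25 = 12.06 m³/s
w_3 = (23.1 − 10.6)/2 = 6.25 m; q_3 = 1.00 × 2.28 × 6.25 = 14.25 m³/s
w_4 = (28.7 − 16.5)/2 = 6.1 m; q_4 = 0.93 × 1.47 × 6.1 = 8.339 m³/s
w_5 = (30.5 − 23.1)/2 = 3.7 m; q_5 = 0.80 × 0.95 × 3.7 = 2.812 m³/s
w_6 = (30.5 − 28.7)/2 = 0.9 m; q_6 = 0.56 × 0.51 × 0.9 = 0.2570 m³/s
Q = Σ qᵢ = 38.41 m³/s

38.4 m³/s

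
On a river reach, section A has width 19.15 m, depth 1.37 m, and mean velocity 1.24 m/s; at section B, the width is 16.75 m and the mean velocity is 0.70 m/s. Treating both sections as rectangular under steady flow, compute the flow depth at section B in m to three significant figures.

Q = A₁V₁ = (19.15×1.37) × 1.24 = 32.53 m³/s
d₂ = Q/(b₂ V₂) = 32.53/(16.75×0.70) = 2.775 m

2.77 m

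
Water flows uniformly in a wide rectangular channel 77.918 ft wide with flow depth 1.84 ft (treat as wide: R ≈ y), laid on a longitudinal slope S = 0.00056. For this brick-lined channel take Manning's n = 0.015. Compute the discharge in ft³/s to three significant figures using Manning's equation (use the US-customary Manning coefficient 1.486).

505 ft³/s

A = b·y = 77.918 × 1.84 = 143.4 ft²
Wide channel: R ≈ y = 1.84 ft
Q = (1.486/n)·A·R^(2/3)·S^(1/2) = (1.486/0.015) × 143.4 × 1.840^(2/3) × 0.00056^(1/2) = 504.7 ft³/s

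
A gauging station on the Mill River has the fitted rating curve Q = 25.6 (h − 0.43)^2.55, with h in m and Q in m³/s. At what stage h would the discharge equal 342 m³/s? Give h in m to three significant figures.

3.19 m

h − h₀ = (Q/C)^(1/b) = (342/25.6)^(1/2.55) = 2.764 m
h = 0.43 + 2.764 = 3.194 m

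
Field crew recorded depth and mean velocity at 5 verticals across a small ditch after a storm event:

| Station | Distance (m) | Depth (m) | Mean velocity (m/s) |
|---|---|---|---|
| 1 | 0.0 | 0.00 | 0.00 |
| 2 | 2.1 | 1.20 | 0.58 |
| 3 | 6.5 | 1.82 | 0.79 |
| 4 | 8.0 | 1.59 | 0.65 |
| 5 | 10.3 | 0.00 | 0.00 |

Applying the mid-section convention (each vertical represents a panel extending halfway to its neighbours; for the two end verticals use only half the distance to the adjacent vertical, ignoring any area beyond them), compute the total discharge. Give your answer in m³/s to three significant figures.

w_2 = (6.5 − 0.0)/2 = 3.25 m; q_2 = 0.58 × 1.20 × 3.25 = 2.262 m³/s
w_3 = (8.0 − 2.1)/2 = 2.95 m; q_3 = 0.79 × 1.82 × 2.95 = 4.242 m³/s
w_4 = (10.3 − 6.5)/2 = 1.9 m; q_4 = 0.65 × 1.59 × 1.9 = 1.964 m³/s
Stations 1, 5 contribute zero (depth or velocity is 0).
Q = Σ qᵢ = 8.467 m³/s

8.47 m³/s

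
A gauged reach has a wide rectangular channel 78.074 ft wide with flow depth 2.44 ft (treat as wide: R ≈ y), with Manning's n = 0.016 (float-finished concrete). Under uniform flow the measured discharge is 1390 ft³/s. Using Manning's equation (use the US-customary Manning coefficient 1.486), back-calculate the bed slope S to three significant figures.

0.00188

A = b·y = 78.074 × 2.44 = 190.5 ft²
Wide channel: R ≈ y = 2.44 ft
S = (Q·n / (1.486·A·R^(2/3)))² = (1390×0.016 / (1.486×190.5×1.812))² = 0.001879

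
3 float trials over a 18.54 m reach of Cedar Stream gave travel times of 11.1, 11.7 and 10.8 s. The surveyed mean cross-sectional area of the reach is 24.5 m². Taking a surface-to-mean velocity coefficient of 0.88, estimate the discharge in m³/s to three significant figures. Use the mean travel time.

t̄ = (11.1 + 11.7 + 10.8) / 3 = 11.2 s
v_surface = L / t̄ = 18.54 / 11.2 = 1.655 m/s
v_mean = 0.88 × 1.655 = 1.457 m/s
Q = A × v_mean = 24.5 × 1.457 = 35.69 m³/s

35.7 m³/s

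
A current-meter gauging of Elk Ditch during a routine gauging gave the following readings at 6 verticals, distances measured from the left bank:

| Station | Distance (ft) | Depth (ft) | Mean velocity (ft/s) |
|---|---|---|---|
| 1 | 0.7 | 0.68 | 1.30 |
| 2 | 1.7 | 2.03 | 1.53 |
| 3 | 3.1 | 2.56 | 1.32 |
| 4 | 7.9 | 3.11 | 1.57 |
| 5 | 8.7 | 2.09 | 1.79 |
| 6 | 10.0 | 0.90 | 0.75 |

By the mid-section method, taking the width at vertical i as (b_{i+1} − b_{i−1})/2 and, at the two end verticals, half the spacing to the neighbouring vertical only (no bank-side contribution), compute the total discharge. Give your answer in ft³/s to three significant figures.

32.7 ft³/s

w_1 = (1.7 − 0.7)/2 = 0.5 ft; q_1 = 1.30 × 0.68 × 0.5 = 0.4420 ft³/s
w_2 = (3.1 − 0.7)/2 = 1.2 ft; q_2 = 1.53 × 2.03 × 1.2 = 3.727 ft³/s
w_3 = (7.9 − 1.7)/2 = 3.1 ft; q_3 = 1.32 × 2.56 × 3.1 = 10.48 ft³/s
w_4 = (8.7 − 3.1)/2 = 2.8 ft; q_4 = 1.57 × 3.11 × 2.8 = 13.67 ft³/s
w_5 = (10.0 − 7.9)/2 = 1.05 ft; q_5 = 1.79 × 2.09 × 1.05 = 3.928 ft³/s
w_6 = (10.0 − 8.7)/2 = 0.65 ft; q_6 = 0.75 × 0.90 × 0.65 = 0.4388 ft³/s
Q = Σ qᵢ = 32.68 ft³/s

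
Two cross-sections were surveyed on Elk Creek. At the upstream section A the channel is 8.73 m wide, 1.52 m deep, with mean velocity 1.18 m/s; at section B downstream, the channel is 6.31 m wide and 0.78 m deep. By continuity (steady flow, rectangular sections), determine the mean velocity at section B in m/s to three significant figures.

Q = A₁V₁ = (8.73×1.52) × 1.18 = 15.66 m³/s
A₂ = 6.31 × 0.78 = 4.922 m²
V₂ = Q/A₂ = 15.66/4.922 = 3.181 m/s

3.18 m/s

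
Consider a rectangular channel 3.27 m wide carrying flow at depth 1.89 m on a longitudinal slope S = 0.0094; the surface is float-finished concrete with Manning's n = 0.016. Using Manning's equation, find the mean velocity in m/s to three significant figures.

5.55 m/s

A = b·y = 3.27 × 1.89 = 6.180 m²
P = b + 2y = 3.27 + 2×1.89 = 7.050 m
R = A/P = 6.180/7.050 = 0.8766 m
Q = (1/n)·A·R^(2/3)·S^(1/2) = (1/0.016) × 6.180 × 0.8766^(2/3) × 0.0094^(1/2) = 34.30 m³/s
V = Q/A = 34.30/6.180 = 5.550 m/s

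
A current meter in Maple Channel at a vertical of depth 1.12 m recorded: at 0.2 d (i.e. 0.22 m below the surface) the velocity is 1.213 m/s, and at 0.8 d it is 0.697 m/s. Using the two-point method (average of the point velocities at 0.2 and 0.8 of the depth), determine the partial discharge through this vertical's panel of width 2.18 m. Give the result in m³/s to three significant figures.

v̄ = (1.213 + 0.697) / 2 = 0.9550 m/s
q = v̄ × d × w = 0.9550 × 1.12 × 2.18 = 2.332 m³/s

2.33 m³/s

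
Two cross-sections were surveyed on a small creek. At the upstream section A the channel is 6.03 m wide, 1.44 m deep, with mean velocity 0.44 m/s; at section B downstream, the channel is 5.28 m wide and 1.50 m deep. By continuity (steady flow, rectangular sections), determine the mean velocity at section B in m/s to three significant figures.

Q = A₁V₁ = (6.03×1.44) × 0.44 = 3.821 m³/s
A₂ = 5.28 × 1.50 = 7.920 m²
V₂ = Q/A₂ = 3.821/7.920 = 0.4824 m/s

0.482 m/s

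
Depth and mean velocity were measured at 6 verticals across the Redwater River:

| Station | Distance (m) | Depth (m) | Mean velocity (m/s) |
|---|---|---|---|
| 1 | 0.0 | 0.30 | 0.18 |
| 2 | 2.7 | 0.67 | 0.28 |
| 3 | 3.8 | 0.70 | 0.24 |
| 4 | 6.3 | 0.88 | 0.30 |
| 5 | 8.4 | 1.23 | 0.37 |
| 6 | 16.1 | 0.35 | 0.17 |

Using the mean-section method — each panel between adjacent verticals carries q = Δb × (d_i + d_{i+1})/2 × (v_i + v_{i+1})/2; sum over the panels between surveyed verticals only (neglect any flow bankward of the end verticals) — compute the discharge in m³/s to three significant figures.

3.41 m³/s

Panel 1-2: Δb = 2.7 m, d̄ = (0.30+0.67)/2 = 0.485, v̄ = (0.18+0.28)/2 = 0.23 → q = 2.7×0.485×0.23 = 0.3012 m³/s
Panel 2-3: Δb = 1.1 m, d̄ = (0.67+0.70)/2 = 0.685, v̄ = (0.28+0.24)/2 = 0.26 → q = 1.1×0.685×0.26 = 0.1959 m³/s
Panel 3-4: Δb = 2.5 m, d̄ = (0.70+0.88)/2 = 0.79, v̄ = (0.24+0.30)/2 = 0.27 → q = 2.5×0.79×0.27 = 0.5333 m³/s
Panel 4-5: Δb = 2.1 m, d̄ = (0.88+1.23)/2 = 1.055, v̄ = (0.30+0.37)/2 = 0.335 → q = 2.1×1.055×0.335 = 0.7422 m³/s
Panel 5-6: Δb = 7.7 m, d̄ = (1.23+0.35)/2 = 0.79, v̄ = (0.37+0.17)/2 = 0.27 → q = 7.7×0.79×0.27 = 1.642 m³/s
Q = Σ q = 3.415 m³/s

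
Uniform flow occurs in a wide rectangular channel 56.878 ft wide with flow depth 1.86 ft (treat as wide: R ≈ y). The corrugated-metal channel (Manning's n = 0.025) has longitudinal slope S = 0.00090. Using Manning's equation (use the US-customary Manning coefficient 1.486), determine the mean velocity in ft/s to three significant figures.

A = b·y = 56.878 × 1.86 = 105.8 ft²
Wide channel: R ≈ y = 1.86 ft
Q = (1.486/n)·A·R^(2/3)·S^(1/2) = (1.486/0.025) × 105.8 × 1.860^(2/3) × 0.00090^(1/2) = 285.3 ft³/s
V = Q/A = 285.3/105.8 = 2.697 ft/s

2.70 ft/s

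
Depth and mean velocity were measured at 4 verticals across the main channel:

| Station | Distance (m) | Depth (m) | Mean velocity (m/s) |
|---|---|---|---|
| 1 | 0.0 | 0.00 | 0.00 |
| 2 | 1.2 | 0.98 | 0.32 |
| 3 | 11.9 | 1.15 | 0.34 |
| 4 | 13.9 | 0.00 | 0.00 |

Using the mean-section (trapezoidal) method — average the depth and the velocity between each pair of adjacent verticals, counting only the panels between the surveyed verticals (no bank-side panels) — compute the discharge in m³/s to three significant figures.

4.05 m³/s

Panel 1-2: Δb = 1.2 m, d̄ = (0.00+0.98)/2 = 0.49, v̄ = (0.00+0.32)/2 = 0.16 → q = 1.2×0.49×0.16 = 0.09408 m³/s
Panel 2-3: Δb = 10.7 m, d̄ = (0.98+1.15)/2 = 1.065, v̄ = (0.32+0.34)/2 = 0.33 → q = 10.7×1.065×0.33 = 3.761 m³/s
Panel 3-4: Δb = 2 m, d̄ = (1.15+0.00)/2 = 0.575, v̄ = (0.34+0.00)/2 = 0.17 → q = 2×0.575×0.17 = 0.1955 m³/s
Q = Σ q = 4.050 m³/s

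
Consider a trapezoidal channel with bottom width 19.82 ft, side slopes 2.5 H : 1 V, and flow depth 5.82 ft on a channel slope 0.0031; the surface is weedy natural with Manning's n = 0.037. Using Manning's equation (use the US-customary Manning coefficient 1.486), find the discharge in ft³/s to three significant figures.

1110 ft³/s

A = (b + z·y)·y = (19.82 + 2.5×5.82)×5.82 = 200.0 ft²
P = b + 2y√(1+z²) = 19.82 + 2×5.82×√(1+2.5²) = 51.16 ft
R = A/P = 200.0/51.16 = 3.910 ft
Q = (1.486/n)·A·R^(2/3)·S^(1/2) = (1.486/0.037) × 200.0 × 3.910^(2/3) × 0.0031^(1/2) = 1110 ft³/s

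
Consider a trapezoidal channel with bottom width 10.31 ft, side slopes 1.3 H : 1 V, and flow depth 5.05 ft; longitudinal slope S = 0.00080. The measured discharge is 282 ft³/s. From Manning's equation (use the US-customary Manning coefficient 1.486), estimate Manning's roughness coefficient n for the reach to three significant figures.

A = (b + z·y)·y = (10.31 + 1.3×5.05)×5.05 = 85.22 ft²
P = b + 2y√(1+z²) = 10.31 + 2×5.05×√(1+1.3²) = 26.88 ft
R = A/P = 85.22/26.88 = 3.171 ft
n = (1.486/Q)·A·R^(2/3)·S^(1/2) = (1.486/282) × 85.22 × 2.158 × 0.02828 = 0.02741

0.0274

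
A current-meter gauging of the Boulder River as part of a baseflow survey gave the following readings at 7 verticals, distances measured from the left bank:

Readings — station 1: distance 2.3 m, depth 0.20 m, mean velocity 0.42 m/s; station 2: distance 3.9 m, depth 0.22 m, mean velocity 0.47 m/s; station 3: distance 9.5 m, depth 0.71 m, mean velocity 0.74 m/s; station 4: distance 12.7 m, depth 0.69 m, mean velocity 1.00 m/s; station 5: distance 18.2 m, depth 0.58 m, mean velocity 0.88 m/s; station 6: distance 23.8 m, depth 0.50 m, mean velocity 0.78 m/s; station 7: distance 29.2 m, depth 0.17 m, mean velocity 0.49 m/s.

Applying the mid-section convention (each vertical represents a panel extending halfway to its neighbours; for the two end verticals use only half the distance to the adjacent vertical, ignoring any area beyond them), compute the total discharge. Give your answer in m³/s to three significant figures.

11.0 m³/s

w_1 = (3.9 − 2.3)/2 = 0.8 m; q_1 = 0.42 × 0.20 × 0.8 = 0.06720 m³/s
w_2 = (9.5 − 2.3)/2 = 3.6 m; q_2 = 0.47 × 0.22 × 3.6 = 0.3722 m³/s
w_3 = (12.7 − 3.9)/2 = 4.4 m; q_3 = 0.74 × 0.71 × 4.4 = 2.312 m³/s
w_4 = (18.2 − 9.5)/2 = 4.35 m; q_4 = 1.00 × 0.69 × 4.35 = 3.002 m³/s
w_5 = (23.8 − 12.7)/2 = 5.55 m; q_5 = 0.88 × 0.58 × 5.55 = 2.833 m³/s
w_6 = (29.2 − 18.2)/2 = 5.5 m; q_6 = 0.78 × 0.50 × 5.5 = 2.145 m³/s
w_7 = (29.2 − 23.8)/2 = 2.7 m; q_7 = 0.49 × 0.17 × 2.7 = 0.2249 m³/s
Q = Σ qᵢ = 10.96 m³/s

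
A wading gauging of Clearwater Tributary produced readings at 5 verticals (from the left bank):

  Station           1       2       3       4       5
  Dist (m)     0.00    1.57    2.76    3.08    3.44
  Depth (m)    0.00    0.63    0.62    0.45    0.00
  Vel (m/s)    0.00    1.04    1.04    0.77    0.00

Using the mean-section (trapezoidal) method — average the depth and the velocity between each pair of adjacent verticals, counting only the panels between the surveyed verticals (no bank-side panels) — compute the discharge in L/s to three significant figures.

Panel 1-2: Δb = 1.57 m, d̄ = (0.00+0.63)/2 = 0.315, v̄ = (0.00+1.04)/2 = 0.52 → q = 1.57×0.315×0.52 = 0.2572 m³/s
Panel 2-3: Δb = 1.19 m, d̄ = (0.63+0.62)/2 = 0.625, v̄ = (1.04+1.04)/2 = 1.04 → q = 1.19×0.625×1.04 = 0.7735 m³/s
Panel 3-4: Δb = 0.32 m, d̄ = (0.62+0.45)/2 = 0.535, v̄ = (1.04+0.77)/2 = 0.905 → q = 0.32×0.535×0.905 = 0.1549 m³/s
Panel 4-5: Δb = 0.36 m, d̄ = (0.45+0.00)/2 = 0.225, v̄ = (0.77+0.00)/2 = 0.385 → q = 0.36×0.225×0.385 = 0.03119 m³/s
Q = Σ q = 1.217 m³/s
= 1.217 × 1000 = 1217 L/s

1220 L/s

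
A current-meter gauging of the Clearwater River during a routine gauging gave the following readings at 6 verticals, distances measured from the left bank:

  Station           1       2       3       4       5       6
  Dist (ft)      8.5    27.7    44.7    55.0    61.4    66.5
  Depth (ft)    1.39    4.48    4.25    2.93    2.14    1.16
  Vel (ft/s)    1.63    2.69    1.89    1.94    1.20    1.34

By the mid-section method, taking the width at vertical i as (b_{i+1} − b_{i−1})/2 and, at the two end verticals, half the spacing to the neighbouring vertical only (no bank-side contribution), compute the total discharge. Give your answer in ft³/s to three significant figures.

416 ft³/s

w_1 = (27.7 − 8.5)/2 = 9.6 ft; q_1 = 1.63 × 1.39 × 9.6 = 21.75 ft³/s
w_2 = (44.7 − 8.5)/2 = 18.1 ft; q_2 = 2.69 × 4.48 × 18.1 = 218.1 ft³/s
w_3 = (55.0 − 27.7)/2 = 13.65 ft; q_3 = 1.89 × 4.25 × 13.65 = 109.6 ft³/s
w_4 = (61.4 − 44.7)/2 = 8.35 ft; q_4 = 1.94 × 2.93 × 8.35 = 47.46 ft³/s
w_5 = (66.5 − 55.0)/2 = 5.75 ft; q_5 = 1.20 × 2.14 × 5.75 = 14.77 ft³/s
w_6 = (66.5 − 61.4)/2 = 2.55 ft; q_6 = 1.34 × 1.16 × 2.55 = 3.964 ft³/s
Q = Σ qᵢ = 415.7 ft³/s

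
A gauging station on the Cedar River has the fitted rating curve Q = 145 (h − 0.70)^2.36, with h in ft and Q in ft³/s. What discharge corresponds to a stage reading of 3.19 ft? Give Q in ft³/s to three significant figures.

Q = 145 × (3.19 − 0.70)^2.36 = 145 × 2.49^2.36 = 1249 ft³/s

1250 ft³/s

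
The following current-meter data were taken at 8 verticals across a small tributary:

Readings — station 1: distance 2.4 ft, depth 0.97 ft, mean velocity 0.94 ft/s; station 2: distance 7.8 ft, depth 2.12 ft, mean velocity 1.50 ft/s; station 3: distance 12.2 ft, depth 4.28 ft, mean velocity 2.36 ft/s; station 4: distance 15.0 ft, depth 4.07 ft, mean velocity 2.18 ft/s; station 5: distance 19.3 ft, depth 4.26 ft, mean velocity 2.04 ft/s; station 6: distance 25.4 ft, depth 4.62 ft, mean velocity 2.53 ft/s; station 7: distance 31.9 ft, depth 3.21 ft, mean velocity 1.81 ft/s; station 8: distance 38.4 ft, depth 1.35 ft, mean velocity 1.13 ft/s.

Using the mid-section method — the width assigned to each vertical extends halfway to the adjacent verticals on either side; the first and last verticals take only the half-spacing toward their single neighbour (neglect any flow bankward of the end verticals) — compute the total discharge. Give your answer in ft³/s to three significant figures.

247 ft³/s

w_1 = (7.8 − 2.4)/2 = 2.7 ft; q_1 = 0.94 × 0.97 × 2.7 = 2.462 ft³/s
w_2 = (12.2 − 2.4)/2 = 4.9 ft; q_2 = 1.50 × 2.12 × 4.9 = 15.58 ft³/s
w_3 = (15.0 − 7.8)/2 = 3.6 ft; q_3 = 2.36 × 4.28 × 3.6 = 36.36 ft³/s
w_4 = (19.3 − 12.2)/2 = 3.55 ft; q_4 = 2.18 × 4.07 × 3.55 = 31.50 ft³/s
w_5 = (25.4 − 15.0)/2 = 5.2 ft; q_5 = 2.04 × 4.26 × 5.2 = 45.19 ft³/s
w_6 = (31.9 − 19.3)/2 = 6.3 ft; q_6 = 2.53 × 4.62 × 6.3 = 73.64 ft³/s
w_7 = (38.4 − 25.4)/2 = 6.5 ft; q_7 = 1.81 × 3.21 × 6.5 = 37.77 ft³/s
w_8 = (38.4 − 31.9)/2 = 3.25 ft; q_8 = 1.13 × 1.35 × 3.25 = 4.958 ft³/s
Q = Σ qᵢ = 247.5 ft³/s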